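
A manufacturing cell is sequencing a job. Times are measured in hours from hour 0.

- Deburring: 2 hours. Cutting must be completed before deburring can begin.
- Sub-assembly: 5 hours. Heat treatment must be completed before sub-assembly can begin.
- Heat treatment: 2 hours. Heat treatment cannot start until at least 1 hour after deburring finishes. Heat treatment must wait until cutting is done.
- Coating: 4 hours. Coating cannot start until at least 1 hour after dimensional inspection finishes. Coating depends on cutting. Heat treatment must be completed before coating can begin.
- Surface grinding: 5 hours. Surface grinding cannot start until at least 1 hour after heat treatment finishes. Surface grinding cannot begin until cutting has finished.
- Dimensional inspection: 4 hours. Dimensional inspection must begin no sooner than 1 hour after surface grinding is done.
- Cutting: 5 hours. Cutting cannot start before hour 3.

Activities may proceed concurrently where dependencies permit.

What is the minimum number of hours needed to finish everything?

Cutting waits on its own release at hour 3, so it starts at hour 3 and finishes at 3 + 5 = hour 8.
Deburring cannot begin until cutting (finishes hour 8). It runs from hour 8 to 8 + 2 = hour 10.
For heat treatment: deburring (finishes hour 10, plus 1-hour gap → hour 11); cutting (finishes hour 8). Taking the maximum gives a start of hour 11, and it finishes at 11 + 2 = hour 13.
Sub-assembly waits on heat treatment (finishes hour 13), so it starts at hour 13 and finishes at 13 + 5 = hour 18.
Surface grinding cannot start until heat treatment (finishes hour 13, plus 1-hour gap → hour 14); cutting (finishes hour 8). The controlling bound is hour 14, so surface grinding finishes at 14 + 5 = hour 19.
Dimensional inspection waits on surface grinding (finishes hour 19, plus 1-hour gap → hour 20), so it starts at hour 20 and finishes at 20 + 4 = hour 24.
Coating has to wait for dimensional inspection (finishes hour 24, plus 1-hour gap → hour 25); cutting (finishes hour 8); heat treatment (finishes hour 13). The latest of these is hour 25, so coating runs hour 25 to 25 + 4 = hour 29.
All tasks are finished once the last one completes. Finish times: Cutting at 8, Deburring at 10, Heat treatment at 13, Surface grinding at 19, Dimensional inspection at 24, Coating at 29, Sub-assembly at 18. The latest is hour 29.

29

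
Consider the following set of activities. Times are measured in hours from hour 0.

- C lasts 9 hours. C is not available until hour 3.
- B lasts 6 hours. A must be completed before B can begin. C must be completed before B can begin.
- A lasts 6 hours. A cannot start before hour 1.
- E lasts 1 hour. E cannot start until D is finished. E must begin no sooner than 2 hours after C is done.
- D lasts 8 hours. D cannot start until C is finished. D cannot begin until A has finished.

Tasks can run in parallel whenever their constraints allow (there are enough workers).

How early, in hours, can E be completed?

C cannot begin until its own release at hour 3. It runs from hour 3 to 3 + 9 = hour 12.
A waits on its own release at hour 1, so it starts at hour 1 and finishes at 1 + 6 = hour 7.
D needs all of C (finishes hour 12); A (finishes hour 7). That puts its earliest start at hour 12; it finishes at 12 + 8 = hour 20.
E cannot start until D (finishes hour 20); C (finishes hour 12, plus 2-hour gap → hour 14). The controlling bound is hour 20, so E finishes at 20 + 1 = hour 21.

21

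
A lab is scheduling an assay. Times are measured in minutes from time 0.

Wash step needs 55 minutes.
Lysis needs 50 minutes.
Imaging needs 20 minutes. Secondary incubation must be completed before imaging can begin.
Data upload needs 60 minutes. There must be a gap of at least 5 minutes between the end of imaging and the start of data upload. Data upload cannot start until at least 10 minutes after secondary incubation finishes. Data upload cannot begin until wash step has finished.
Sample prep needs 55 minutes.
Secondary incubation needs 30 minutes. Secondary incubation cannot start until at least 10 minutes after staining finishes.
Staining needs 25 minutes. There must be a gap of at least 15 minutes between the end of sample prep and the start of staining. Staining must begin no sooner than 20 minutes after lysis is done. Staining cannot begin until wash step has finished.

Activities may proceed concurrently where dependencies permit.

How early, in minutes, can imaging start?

135

Wash step can start immediately at minute 0; it finishes at minute 55.
Lysis has no prerequisites, so it starts at minute 0 and finishes at minute 50.
Nothing blocks sample prep, so it runs from minute 0 to minute 55.
Staining has to wait for sample prep (finishes minute 55, plus 15-minute gap → minute 70); lysis (finishes minute 50, plus 20-minute gap → minute 70); wash step (finishes minute 55). The latest of these is minute 70, so staining runs minute 70 to 70 + 25 = minute 95.
Secondary incubation cannot begin until staining (finishes minute 95, plus 10-minute gap → minute 105). It runs from minute 105 to 105 + 30 = minute 135.
Imaging waits on secondary incubation (finishes minute 135), so the earliest it can start is minute 135.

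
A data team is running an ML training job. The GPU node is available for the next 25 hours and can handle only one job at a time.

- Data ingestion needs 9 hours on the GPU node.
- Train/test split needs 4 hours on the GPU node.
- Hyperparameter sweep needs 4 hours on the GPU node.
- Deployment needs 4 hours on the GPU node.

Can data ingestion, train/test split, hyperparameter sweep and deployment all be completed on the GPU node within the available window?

Running back to back, the jobs need 9 + 4 + 4 + 4 = 21 hours on the GPU node.
Since 21 ≤ 25, they fit within the window.

Yes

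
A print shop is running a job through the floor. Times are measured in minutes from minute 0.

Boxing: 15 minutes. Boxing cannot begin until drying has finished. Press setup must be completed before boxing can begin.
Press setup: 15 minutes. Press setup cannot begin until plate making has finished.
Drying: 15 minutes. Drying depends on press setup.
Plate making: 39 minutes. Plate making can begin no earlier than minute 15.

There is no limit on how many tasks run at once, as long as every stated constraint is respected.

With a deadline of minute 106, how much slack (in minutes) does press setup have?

Plate making cannot begin until its own release at minute 15. It runs from minute 15 to 15 + 39 = minute 54.
After plate making (finishes minute 54), press setup can start at minute 54 and finishes at minute 69.

Working backward from the deadline:
Boxing must finish by minute 106; it takes 15 minutes, so it must start by 106 − 15 = minute 91.
Drying feeds into boxing (must start by minute 91); so drying must finish by minute 91 and therefore start by minute 76.
For press setup: drying (must start by minute 76); boxing (must start by minute 91). The most restrictive is minute 76; with a 15-minute duration, press setup must start by minute 61.
So press setup can start as early as minute 54 and as late as minute 61, giving 61 − 54 = 7 minutes of slack.

7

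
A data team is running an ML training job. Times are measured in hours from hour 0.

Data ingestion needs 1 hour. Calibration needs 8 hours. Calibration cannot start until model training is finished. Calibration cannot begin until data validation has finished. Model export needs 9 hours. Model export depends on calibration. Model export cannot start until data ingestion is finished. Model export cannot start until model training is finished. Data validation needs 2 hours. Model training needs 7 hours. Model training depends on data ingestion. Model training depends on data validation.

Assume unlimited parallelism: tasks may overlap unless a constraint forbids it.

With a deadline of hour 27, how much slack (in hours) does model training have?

1

Data validation can start immediately at hour 0; it finishes at hour 2.
Nothing blocks data ingestion, so it runs from hour 0 to hour 1.
Model training cannot start until data ingestion (finishes hour 1); data validation (finishes hour 2). The controlling bound is hour 2, so model training finishes at 2 + 7 = hour 9.

Working backward from the deadline:
To finish by hour 27, model export (duration 9) must start no later than hour 18.
Calibration feeds into model export (must start by hour 18); so calibration must finish by hour 18 and therefore start by hour 10.
Model training feeds calibration (must start by hour 10); model export (must start by hour 18). Taking the minimum, model training must finish by hour 10 and start by 10 − 7 = hour 3.
So model training can start as early as hour 2 and as late as hour 3, giving 3 − 2 = 1 hour of slack.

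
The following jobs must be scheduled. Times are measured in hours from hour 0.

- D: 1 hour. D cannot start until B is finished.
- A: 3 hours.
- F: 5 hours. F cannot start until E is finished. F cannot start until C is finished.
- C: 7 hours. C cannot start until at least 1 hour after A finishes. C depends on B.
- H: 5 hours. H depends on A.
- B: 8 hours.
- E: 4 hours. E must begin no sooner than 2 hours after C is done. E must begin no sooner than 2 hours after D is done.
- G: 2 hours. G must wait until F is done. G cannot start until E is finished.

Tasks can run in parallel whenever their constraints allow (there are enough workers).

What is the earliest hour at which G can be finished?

28

Nothing blocks B, so it runs from hour 0 to hour 8.
D waits on B (finishes hour 8), so it starts at hour 8 and finishes at 8 + 1 = hour 9.
Nothing blocks A, so it runs from hour 0 to hour 3.
C cannot start until A (finishes hour 3, plus 1-hour gap → hour 4); B (finishes hour 8). The controlling bound is hour 8, so C finishes at 8 + 7 = hour 15.
For E: C (finishes hour 15, plus 2-hour gap → hour 17); D (finishes hour 9, plus 2-hour gap → hour 11). Taking the maximum gives a start of hour 17, and it finishes at 17 + 4 = hour 21.
F needs all of E (finishes hour 21); C (finishes hour 15). That puts its earliest start at hour 21; it finishes at 21 + 5 = hour 26.
G cannot start until F (finishes hour 26); E (finishes hour 21). The controlling bound is hour 26, so G finishes at 26 + 2 = hour 28.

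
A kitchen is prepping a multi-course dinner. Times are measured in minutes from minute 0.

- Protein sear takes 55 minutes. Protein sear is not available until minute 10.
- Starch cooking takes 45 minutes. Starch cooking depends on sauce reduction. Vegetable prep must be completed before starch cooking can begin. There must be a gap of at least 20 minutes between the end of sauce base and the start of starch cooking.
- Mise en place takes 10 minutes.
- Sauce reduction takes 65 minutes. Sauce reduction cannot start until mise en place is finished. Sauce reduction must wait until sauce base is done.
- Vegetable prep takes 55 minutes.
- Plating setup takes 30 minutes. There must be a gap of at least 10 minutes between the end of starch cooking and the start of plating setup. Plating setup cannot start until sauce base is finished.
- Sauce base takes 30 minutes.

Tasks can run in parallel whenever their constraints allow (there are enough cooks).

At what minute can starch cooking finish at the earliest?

140

Vegetable prep can start immediately at minute 0; it finishes at minute 55.
Sauce base has no prerequisites, so it starts at minute 0 and finishes at minute 30.
Nothing blocks mise en place, so it runs from minute 0 to minute 10.
Sauce reduction has to wait for mise en place (finishes minute 10); sauce base (finishes minute 30). The latest of these is minute 30, so sauce reduction runs minute 30 to 30 + 65 = minute 95.
Starch cooking needs all of sauce reduction (finishes minute 95); vegetable prep (finishes minute 55); sauce base (finishes minute 30, plus 20-minute gap → minute 50). That puts its earliest start at minute 95; it finishes at 95 + 45 = minute 140.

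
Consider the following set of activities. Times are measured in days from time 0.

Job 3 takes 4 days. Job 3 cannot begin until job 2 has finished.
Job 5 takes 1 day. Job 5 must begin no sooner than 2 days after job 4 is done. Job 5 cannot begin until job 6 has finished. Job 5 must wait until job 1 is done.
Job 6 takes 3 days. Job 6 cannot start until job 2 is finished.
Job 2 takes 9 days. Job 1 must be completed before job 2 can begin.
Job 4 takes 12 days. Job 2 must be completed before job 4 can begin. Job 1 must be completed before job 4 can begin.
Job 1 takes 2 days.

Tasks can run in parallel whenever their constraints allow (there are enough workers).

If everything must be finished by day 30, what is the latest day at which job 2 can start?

6

Job 3 must finish by day 30; it takes 4 days, so it must start by 30 − 4 = day 26.
Job 5 has no dependents, so it just needs to finish by day 30. Starting by 30 − 1 = day 29 achieves that.
Job 4 feeds into job 5 (must start by day 29, minus 2-day gap → day 27); so job 4 must finish by day 27 and therefore start by day 15.
Job 6 must finish before job 5 (must start by day 29). With a 3-day duration, job 6 must start by 29 − 3 = day 26.
Job 2 feeds job 3 (must start by day 26); job 4 (must start by day 15); job 6 (must start by day 26). Taking the minimum, job 2 must finish by day 15 and start by 15 − 9 = day 6.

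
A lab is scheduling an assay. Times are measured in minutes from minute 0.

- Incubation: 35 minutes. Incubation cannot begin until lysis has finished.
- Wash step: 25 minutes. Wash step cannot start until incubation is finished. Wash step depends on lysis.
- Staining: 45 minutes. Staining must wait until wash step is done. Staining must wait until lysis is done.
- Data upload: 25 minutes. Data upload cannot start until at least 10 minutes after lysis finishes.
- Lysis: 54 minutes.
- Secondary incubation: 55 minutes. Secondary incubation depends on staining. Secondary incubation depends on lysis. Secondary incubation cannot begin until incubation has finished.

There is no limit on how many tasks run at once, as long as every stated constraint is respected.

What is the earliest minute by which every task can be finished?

214

Lysis has no prerequisites, so it starts at minute 0 and finishes at minute 54.
Data upload waits on lysis (finishes minute 54, plus 10-minute gap → minute 64), so it starts at minute 64 and finishes at 64 + 25 = minute 89.
Incubation cannot begin until lysis (finishes minute 54). It runs from minute 54 to 54 + 35 = minute 89.
Wash step needs all of incubation (finishes minute 89); lysis (finishes minute 54). That puts its earliest start at minute 89; it finishes at 89 + 25 = minute 114.
Staining cannot start until wash step (finishes minute 114); lysis (finishes minute 54). The controlling bound is minute 114, so staining finishes at 114 + 45 = minute 159.
For secondary incubation: staining (finishes minute 159); lysis (finishes minute 54); incubation (finishes minute 89). Taking the maximum gives a start of minute 159, and it finishes at 159 + 55 = minute 214.
All tasks are finished once the last one completes. Finish times: Lysis at 54, Incubation at 89, Wash step at 114, Staining at 159, Secondary incubation at 214, Data upload at 89. The latest is minute 214.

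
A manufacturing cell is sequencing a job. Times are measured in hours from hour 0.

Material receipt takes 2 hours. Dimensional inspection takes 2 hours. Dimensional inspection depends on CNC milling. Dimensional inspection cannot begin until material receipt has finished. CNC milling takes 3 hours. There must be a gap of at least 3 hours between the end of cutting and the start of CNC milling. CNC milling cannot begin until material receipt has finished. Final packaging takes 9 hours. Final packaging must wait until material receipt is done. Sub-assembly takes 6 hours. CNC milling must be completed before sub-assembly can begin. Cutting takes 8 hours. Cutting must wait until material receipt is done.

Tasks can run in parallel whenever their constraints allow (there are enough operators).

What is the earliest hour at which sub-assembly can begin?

16

Material receipt can start immediately at hour 0; it finishes at hour 2.
Cutting cannot begin until material receipt (finishes hour 2). It runs from hour 2 to 2 + 8 = hour 10.
CNC milling cannot start until cutting (finishes hour 10, plus 3-hour gap → hour 13); material receipt (finishes hour 2). The controlling bound is hour 13, so CNC milling finishes at 13 + 3 = hour 16.
Sub-assembly waits on CNC milling (finishes hour 16), so the earliest it can start is hour 16.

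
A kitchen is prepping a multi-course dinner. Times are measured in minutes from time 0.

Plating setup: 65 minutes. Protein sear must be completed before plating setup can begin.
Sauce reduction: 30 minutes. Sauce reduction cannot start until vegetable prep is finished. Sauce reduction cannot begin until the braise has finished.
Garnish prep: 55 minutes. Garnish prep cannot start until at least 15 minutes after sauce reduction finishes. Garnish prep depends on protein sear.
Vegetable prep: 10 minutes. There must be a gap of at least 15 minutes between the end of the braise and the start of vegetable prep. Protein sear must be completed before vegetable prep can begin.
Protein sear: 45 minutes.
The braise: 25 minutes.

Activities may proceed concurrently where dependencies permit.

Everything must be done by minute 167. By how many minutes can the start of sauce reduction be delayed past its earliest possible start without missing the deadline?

Protein sear has no prerequisites, so it starts at minute 0 and finishes at minute 45.
The braise can start immediately at minute 0; it finishes at minute 25.
For vegetable prep: the braise (finishes minute 25, plus 15-minute gap → minute 40); protein sear (finishes minute 45). Taking the maximum gives a start of minute 45, and it finishes at 45 + 10 = minute 55.
Sauce reduction has to wait for vegetable prep (finishes minute 55); the braise (finishes minute 25). The latest of these is minute 55, so sauce reduction runs minute 55 to 55 + 30 = minute 85.

Working backward from the deadline:
Nothing follows garnish prep; the deadline of minute 167 is its only limit. It must start by 167 − 55 = minute 112.
Since garnish prep (must start by minute 112, minus 15-minute gap → minute 97) depends on it, sauce reduction must finish by minute 97. Backing off its 30-minute duration gives a latest start of minute 67.
So sauce reduction can start as early as minute 55 and as late as minute 67, giving 67 − 55 = 12 minutes of slack.

12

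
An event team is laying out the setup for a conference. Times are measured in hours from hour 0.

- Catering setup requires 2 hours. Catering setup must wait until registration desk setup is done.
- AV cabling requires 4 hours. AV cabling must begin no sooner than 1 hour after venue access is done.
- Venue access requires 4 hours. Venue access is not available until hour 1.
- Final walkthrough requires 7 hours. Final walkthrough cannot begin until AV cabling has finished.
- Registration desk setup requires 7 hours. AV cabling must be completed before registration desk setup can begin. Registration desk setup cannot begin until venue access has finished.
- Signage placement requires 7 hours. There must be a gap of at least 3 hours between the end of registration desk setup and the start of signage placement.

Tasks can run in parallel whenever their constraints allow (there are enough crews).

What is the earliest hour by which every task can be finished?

After its own release at hour 1, venue access can start at hour 1 and finishes at hour 5.
After venue access (finishes hour 5, plus 1-hour gap → hour 6), AV cabling can start at hour 6 and finishes at hour 10.
Final walkthrough waits on AV cabling (finishes hour 10), so it starts at hour 10 and finishes at 10 + 7 = hour 17.
Registration desk setup has to wait for AV cabling (finishes hour 10); venue access (finishes hour 5). The latest of these is hour 10, so registration desk setup runs hour 10 to 10 + 7 = hour 17.
Catering setup waits on registration desk setup (finishes hour 17), so it starts at hour 17 and finishes at 17 + 2 = hour 19.
Signage placement waits on registration desk setup (finishes hour 17, plus 3-hour gap → hour 20), so it starts at hour 20 and finishes at 20 + 7 = hour 27.
All tasks are finished once the last one completes. Finish times: Venue access at 5, AV cabling at 10, Registration desk setup at 17, Signage placement at 27, Catering setup at 19, Final walkthrough at 17. The latest is hour 27.

27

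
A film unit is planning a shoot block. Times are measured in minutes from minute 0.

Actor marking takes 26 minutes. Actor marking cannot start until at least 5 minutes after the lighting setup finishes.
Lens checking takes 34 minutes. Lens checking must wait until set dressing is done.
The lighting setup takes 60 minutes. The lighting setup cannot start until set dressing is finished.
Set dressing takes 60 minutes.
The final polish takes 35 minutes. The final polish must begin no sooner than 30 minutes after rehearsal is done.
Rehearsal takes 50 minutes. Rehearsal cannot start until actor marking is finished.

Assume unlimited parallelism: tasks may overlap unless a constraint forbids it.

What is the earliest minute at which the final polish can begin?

Set dressing can start immediately at minute 0; it finishes at minute 60.
After set dressing (finishes minute 60), the lighting setup can start at minute 60 and finishes at minute 120.
Actor marking waits on the lighting setup (finishes minute 120, plus 5-minute gap → minute 125), so it starts at minute 125 and finishes at 125 + 26 = minute 151.
Rehearsal cannot begin until actor marking (finishes minute 151). It runs from minute 151 to 151 + 50 = minute 201.
The final polish waits on rehearsal (finishes minute 201, plus 30-minute gap → minute 231), so the earliest it can start is minute 231.

231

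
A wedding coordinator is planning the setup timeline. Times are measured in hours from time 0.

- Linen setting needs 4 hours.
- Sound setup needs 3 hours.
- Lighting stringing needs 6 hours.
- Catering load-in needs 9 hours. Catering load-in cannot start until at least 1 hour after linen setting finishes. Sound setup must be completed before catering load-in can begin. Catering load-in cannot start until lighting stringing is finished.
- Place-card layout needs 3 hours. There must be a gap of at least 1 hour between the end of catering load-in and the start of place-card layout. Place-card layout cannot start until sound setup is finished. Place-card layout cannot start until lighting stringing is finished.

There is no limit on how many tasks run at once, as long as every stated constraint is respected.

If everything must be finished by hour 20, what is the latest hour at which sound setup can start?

4

Place-card layout has no dependents, so it just needs to finish by hour 20. Starting by 20 − 3 = hour 17 achieves that.
Since place-card layout (must start by hour 17, minus 1-hour gap → hour 16) depends on it, catering load-in must finish by hour 16. Backing off its 9-hour duration gives a latest start of hour 7.
For sound setup: catering load-in (must start by hour 7); place-card layout (must start by hour 17). The most restrictive is hour 7; with a 3-hour duration, sound setup must start by hour 4.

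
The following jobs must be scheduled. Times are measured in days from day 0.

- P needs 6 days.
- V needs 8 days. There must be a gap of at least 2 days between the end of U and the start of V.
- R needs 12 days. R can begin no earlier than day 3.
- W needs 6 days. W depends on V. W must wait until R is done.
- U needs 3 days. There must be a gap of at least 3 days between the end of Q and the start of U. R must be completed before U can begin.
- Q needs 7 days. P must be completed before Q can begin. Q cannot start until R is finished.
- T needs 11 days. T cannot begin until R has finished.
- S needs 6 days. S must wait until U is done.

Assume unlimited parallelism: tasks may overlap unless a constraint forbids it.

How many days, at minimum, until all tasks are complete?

44

After its own release at day 3, R can start at day 3 and finishes at day 15.
After R (finishes day 15), T can start at day 15 and finishes at day 26.
P can start immediately at day 0; it finishes at day 6.
For Q: P (finishes day 6); R (finishes day 15). Taking the maximum gives a start of day 15, and it finishes at 15 + 7 = day 22.
U has to wait for Q (finishes day 22, plus 3-day gap → day 25); R (finishes day 15). The latest of these is day 25, so U runs day 25 to 25 + 3 = day 28.
V cannot begin until U (finishes day 28, plus 2-day gap → day 30). It runs from day 30 to 30 + 8 = day 38.
W has to wait for V (finishes day 38); R (finishes day 15). The latest of these is day 38, so W runs day 38 to 38 + 6 = day 44.
S cannot begin until U (finishes day 28). It runs from day 28 to 28 + 6 = day 34.
All tasks are finished once the last one completes. Finish times: P at 6, Q at 22, R at 15, S at 34, T at 26, U at 28, V at 38, W at 44. The latest is day 44.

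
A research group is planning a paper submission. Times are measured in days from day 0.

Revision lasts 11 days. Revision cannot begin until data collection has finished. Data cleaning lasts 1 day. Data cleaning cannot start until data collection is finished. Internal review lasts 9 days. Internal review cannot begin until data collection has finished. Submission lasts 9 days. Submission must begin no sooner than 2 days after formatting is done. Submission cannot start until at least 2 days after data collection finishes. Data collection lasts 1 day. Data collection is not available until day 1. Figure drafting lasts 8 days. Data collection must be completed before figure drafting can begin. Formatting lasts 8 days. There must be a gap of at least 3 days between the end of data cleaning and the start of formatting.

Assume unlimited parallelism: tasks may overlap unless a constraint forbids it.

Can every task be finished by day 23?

No

Data collection waits on its own release at day 1, so it starts at day 1 and finishes at 1 + 1 = day 2.
Revision waits on data collection (finishes day 2), so it starts at day 2 and finishes at 2 + 11 = day 13.
Internal review waits on data collection (finishes day 2), so it starts at day 2 and finishes at 2 + 9 = day 11.
Figure drafting cannot begin until data collection (finishes day 2). It runs from day 2 to 2 + 8 = day 10.
Data cleaning cannot begin until data collection (finishes day 2). It runs from day 2 to 2 + 1 = day 3.
Formatting cannot begin until data cleaning (finishes day 3, plus 3-day gap → day 6). It runs from day 6 to 6 + 8 = day 14.
Submission needs all of formatting (finishes day 14, plus 2-day gap → day 16); data collection (finishes day 2, plus 2-day gap → day 4). That puts its earliest start at day 16; it finishes at 16 + 9 = day 25.
The earliest everything can be done is day 25, which is after the deadline of 23, so it is not possible.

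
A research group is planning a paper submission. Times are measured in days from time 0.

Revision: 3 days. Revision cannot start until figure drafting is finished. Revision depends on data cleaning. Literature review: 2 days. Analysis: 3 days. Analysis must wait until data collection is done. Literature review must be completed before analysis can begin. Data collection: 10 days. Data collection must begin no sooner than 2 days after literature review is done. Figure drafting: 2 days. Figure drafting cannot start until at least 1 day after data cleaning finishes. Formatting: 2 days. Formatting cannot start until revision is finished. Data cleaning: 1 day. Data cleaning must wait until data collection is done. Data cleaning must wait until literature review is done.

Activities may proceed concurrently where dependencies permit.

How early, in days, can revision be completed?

Literature review can start immediately at day 0; it finishes at day 2.
Data collection waits on literature review (finishes day 2, plus 2-day gap → day 4), so it starts at day 4 and finishes at 4 + 10 = day 14.
For data cleaning: data collection (finishes day 14); literature review (finishes day 2). Taking the maximum gives a start of day 14, and it finishes at 14 + 1 = day 15.
After data cleaning (finishes day 15, plus 1-day gap → day 16), figure drafting can start at day 16 and finishes at day 18.
Revision has to wait for figure drafting (finishes day 18); data cleaning (finishes day 15). The latest of these is day 18, so revision runs day 18 to 18 + 3 = day 21.

21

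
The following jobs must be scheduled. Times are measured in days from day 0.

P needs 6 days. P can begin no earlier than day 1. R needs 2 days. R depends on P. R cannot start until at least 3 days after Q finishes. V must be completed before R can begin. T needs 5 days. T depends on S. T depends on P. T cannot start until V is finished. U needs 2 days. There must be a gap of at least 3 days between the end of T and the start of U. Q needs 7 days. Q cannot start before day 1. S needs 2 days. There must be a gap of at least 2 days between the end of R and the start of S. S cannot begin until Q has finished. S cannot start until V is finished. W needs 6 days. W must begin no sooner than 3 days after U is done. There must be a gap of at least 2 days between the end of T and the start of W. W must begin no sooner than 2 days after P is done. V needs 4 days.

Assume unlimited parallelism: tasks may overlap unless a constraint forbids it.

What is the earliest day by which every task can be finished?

36

V can start immediately at day 0; it finishes at day 4.
Q waits on its own release at day 1, so it starts at day 1 and finishes at 1 + 7 = day 8.
After its own release at day 1, P can start at day 1 and finishes at day 7.
R cannot start until P (finishes day 7); Q (finishes day 8, plus 3-day gap → day 11); V (finishes day 4). The controlling bound is day 11, so R finishes at 11 + 2 = day 13.
S needs all of R (finishes day 13, plus 2-day gap → day 15); Q (finishes day 8); V (finishes day 4). That puts its earliest start at day 15; it finishes at 15 + 2 = day 17.
T needs all of S (finishes day 17); P (finishes day 7); V (finishes day 4). That puts its earliest start at day 17; it finishes at 17 + 5 = day 22.
U waits on T (finishes day 22, plus 3-day gap → day 25), so it starts at day 25 and finishes at 25 + 2 = day 27.
W has to wait for U (finishes day 27, plus 3-day gap → day 30); T (finishes day 22, plus 2-day gap → day 24); P (finishes day 7, plus 2-day gap → day 9). The latest of these is day 30, so W runs day 30 to 30 + 6 = day 36.
All tasks are finished once the last one completes. Finish times: P at 7, Q at 8, R at 13, S at 17, T at 22, U at 27, V at 4, W at 36. The latest is day 36.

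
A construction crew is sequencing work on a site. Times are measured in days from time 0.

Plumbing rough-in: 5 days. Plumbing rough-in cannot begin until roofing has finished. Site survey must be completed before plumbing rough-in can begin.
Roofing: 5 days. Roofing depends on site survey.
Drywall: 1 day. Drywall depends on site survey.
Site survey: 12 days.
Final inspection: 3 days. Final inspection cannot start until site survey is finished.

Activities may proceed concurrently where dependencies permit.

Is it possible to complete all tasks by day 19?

Site survey can start immediately at day 0; it finishes at day 12.
Final inspection waits on site survey (finishes day 12), so it starts at day 12 and finishes at 12 + 3 = day 15.
Drywall waits on site survey (finishes day 12), so it starts at day 12 and finishes at 12 + 1 = day 13.
After site survey (finishes day 12), roofing can start at day 12 and finishes at day 17.
Plumbing rough-in needs all of roofing (finishes day 17); site survey (finishes day 12). That puts its earliest start at day 17; it finishes at 17 + 5 = day 22.
The earliest everything can be done is day 22, which is after the deadline of 19, so it is not possible.

No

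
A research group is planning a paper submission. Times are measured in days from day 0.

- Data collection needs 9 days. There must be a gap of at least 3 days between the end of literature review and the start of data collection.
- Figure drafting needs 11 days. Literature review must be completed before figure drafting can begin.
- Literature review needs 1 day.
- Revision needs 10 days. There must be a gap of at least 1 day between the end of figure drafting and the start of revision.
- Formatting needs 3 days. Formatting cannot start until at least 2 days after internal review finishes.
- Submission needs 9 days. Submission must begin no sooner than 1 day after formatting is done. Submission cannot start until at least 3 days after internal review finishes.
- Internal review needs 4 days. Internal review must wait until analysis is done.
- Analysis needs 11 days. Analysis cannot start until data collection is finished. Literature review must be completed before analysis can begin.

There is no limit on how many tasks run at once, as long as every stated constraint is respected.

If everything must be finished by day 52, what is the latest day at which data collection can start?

Submission must finish by day 52; it takes 9 days, so it must start by 52 − 9 = day 43.
Since submission (must start by day 43, minus 1-day gap → day 42) depends on it, formatting must finish by day 42. Backing off its 3-day duration gives a latest start of day 39.
Internal review has several dependents: formatting (must start by day 39, minus 2-day gap → day 37); submission (must start by day 43, minus 3-day gap → day 40). The earliest of those limits is day 37, so internal review must start by 37 − 4 = day 33.
Since internal review (must start by day 33) depends on it, analysis must finish by day 33. Backing off its 11-day duration gives a latest start of day 22.
Data collection must finish before analysis (must start by day 22). With a 9-day duration, data collection must start by 22 − 9 = day 13.

13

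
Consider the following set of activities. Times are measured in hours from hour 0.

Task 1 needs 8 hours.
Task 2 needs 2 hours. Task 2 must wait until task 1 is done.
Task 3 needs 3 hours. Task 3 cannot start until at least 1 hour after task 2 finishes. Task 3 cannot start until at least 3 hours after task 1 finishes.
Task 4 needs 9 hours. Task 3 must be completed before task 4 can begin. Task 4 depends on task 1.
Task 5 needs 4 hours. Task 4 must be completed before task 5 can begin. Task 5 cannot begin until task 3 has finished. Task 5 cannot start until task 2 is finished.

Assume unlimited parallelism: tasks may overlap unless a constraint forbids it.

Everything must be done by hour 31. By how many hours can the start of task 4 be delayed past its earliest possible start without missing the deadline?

4

Nothing blocks task 1, so it runs from hour 0 to hour 8.
Task 2 waits on task 1 (finishes hour 8), so it starts at hour 8 and finishes at 8 + 2 = hour 10.
Task 3 cannot start until task 2 (finishes hour 10, plus 1-hour gap → hour 11); task 1 (finishes hour 8, plus 3-hour gap → hour 11). The controlling bound is hour 11, so task 3 finishes at 11 + 3 = hour 14.
For task 4: task 3 (finishes hour 14); task 1 (finishes hour 8). Taking the maximum gives a start of hour 14, and it finishes at 14 + 9 = hour 23.

Working backward from the deadline:
Task 5 must finish by hour 31; it takes 4 hours, so it must start by 31 − 4 = hour 27.
Task 4 has to be done before task 5 (must start by hour 27). That means finishing by hour 27, i.e. starting by 27 − 9 = hour 18.
So task 4 can start as early as hour 14 and as late as hour 18, giving 18 − 14 = 4 hours of slack.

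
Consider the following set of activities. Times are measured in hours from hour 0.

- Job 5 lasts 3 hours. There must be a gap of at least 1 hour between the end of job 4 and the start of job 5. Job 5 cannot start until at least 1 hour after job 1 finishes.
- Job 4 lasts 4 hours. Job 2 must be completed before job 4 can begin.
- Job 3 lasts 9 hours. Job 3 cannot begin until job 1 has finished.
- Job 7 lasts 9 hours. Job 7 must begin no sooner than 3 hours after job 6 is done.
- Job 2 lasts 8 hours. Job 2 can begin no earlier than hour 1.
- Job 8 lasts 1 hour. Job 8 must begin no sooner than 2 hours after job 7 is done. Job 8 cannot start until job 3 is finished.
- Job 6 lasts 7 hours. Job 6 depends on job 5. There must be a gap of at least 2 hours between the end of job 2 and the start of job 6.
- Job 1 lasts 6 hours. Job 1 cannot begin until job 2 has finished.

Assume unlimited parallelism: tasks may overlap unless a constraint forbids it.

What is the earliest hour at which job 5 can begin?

Job 2 cannot begin until its own release at hour 1. It runs from hour 1 to 1 + 8 = hour 9.
After job 2 (finishes hour 9), job 4 can start at hour 9 and finishes at hour 13.
After job 2 (finishes hour 9), job 1 can start at hour 9 and finishes at hour 15.
Job 5 waits on job 4 (finishes hour 13, plus 1-hour gap → hour 14); job 1 (finishes hour 15, plus 1-hour gap → hour 16). The latest of these is hour 16, which is the earliest job 5 can start.

16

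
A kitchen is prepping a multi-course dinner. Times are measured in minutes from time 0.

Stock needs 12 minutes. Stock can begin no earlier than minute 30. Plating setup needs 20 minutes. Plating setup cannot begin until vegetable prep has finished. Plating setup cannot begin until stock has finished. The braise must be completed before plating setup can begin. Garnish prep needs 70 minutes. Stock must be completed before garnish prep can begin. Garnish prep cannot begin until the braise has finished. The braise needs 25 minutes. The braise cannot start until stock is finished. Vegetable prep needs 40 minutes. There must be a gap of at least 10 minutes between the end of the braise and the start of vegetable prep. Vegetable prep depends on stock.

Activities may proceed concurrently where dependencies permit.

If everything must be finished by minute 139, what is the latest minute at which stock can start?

Nothing follows plating setup; the deadline of minute 139 is its only limit. It must start by 139 − 20 = minute 119.
Vegetable prep has to be done before plating setup (must start by minute 119). That means finishing by minute 119, i.e. starting by 119 − 40 = minute 79.
Nothing follows garnish prep; the deadline of minute 139 is its only limit. It must start by 139 − 70 = minute 69.
The braise has several dependents: vegetable prep (must start by minute 79, minus 10-minute gap → minute 69); plating setup (must start by minute 119); garnish prep (must start by minute 69). The earliest of those limits is minute 69, so the braise must start by 69 − 25 = minute 44.
For stock: the braise (must start by minute 44); vegetable prep (must start by minute 79); plating setup (must start by minute 119); garnish prep (must start by minute 69). The most restrictive is minute 44; with a 12-minute duration, stock must start by minute 32.

32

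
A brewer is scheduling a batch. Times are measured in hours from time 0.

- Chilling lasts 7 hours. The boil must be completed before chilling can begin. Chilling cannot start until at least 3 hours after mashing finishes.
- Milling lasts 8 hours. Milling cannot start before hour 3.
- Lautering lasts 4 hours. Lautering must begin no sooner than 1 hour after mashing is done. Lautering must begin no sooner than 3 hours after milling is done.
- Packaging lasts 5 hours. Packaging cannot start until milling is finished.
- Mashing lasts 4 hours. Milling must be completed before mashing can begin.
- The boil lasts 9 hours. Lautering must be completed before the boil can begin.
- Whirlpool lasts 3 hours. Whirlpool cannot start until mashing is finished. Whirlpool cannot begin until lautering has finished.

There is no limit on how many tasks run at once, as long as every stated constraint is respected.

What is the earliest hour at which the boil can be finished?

29

After its own release at hour 3, milling can start at hour 3 and finishes at hour 11.
After milling (finishes hour 11), mashing can start at hour 11 and finishes at hour 15.
For lautering: mashing (finishes hour 15, plus 1-hour gap → hour 16); milling (finishes hour 11, plus 3-hour gap → hour 14). Taking the maximum gives a start of hour 16, and it finishes at 16 + 4 = hour 20.
After lautering (finishes hour 20), the boil can start at hour 20 and finishes at hour 29.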